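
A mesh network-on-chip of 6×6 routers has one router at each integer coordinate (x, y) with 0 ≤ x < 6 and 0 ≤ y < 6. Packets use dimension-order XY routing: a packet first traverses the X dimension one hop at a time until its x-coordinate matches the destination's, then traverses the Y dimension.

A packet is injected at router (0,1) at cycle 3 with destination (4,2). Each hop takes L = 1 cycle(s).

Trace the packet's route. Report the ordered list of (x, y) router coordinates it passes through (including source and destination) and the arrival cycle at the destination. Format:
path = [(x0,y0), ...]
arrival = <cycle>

path = [(0,1), (1,1), (2,1), (3,1), (4,1), (4,2)]
arrival = 8

#0 — 0,1 | c3
#1 — 1,1 | c4 | E
#2 — 2,1 | c5 | E
#3 — 3,1 | c6 | E
#4 — 4,1 | c7 | E
#5 — 4,2 | c8 | N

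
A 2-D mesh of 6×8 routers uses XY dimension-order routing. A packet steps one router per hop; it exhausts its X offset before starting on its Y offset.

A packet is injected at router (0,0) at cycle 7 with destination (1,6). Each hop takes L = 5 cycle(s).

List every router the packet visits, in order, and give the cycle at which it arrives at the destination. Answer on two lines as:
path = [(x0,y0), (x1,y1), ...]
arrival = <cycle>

#0 — 0,0 | c7
#1 — 1,0 | c12 | E
#2 — 1,1 | c17 | N
#3 — 1,2 | c22 | N
#4 — 1,3 | c27 | N
#5 — 1,4 | c32 | N
#6 — 1,5 | c37 | N
#7 — 1,6 | c42 | N

path = [(0,0), (1,0), (1,1), (1,2), (1,3), (1,4), (1,5), (1,6)]
arrival = 42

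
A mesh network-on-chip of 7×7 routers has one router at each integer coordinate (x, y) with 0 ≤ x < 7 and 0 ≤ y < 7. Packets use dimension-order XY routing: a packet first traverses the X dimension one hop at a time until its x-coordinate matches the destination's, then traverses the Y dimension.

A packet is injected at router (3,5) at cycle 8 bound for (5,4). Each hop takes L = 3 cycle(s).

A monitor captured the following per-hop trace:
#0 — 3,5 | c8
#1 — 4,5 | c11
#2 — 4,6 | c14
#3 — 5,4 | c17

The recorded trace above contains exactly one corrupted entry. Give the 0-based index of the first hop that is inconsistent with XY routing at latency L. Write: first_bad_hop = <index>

hop 1: step (+1,+0), +3 cyc — ok
hop 2: step (+0,+1), +3 cyc — BAD: Y-move but x=4≠5

first_bad_hop = 2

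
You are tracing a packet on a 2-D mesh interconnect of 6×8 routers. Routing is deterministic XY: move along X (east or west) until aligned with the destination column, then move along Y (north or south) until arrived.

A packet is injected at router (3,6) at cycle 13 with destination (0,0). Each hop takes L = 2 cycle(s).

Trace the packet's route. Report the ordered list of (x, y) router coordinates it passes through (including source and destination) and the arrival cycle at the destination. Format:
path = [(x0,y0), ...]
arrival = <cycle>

t=13: at (3,6)
t=15: at (2,6) after W
t=17: at (1,6) after W
t=19: at (0,6) after W
t=21: at (0,5) after S
t=23: at (0,4) after S
t=25: at (0,3) after S
t=27: at (0,2) after S
t=29: at (0,1) after S
t=31: at (0,0) after S

path = [(3,6), (2,6), (1,6), (0,6), (0,5), (0,4), (0,3), (0,2), (0,1), (0,0)]
arrival = 31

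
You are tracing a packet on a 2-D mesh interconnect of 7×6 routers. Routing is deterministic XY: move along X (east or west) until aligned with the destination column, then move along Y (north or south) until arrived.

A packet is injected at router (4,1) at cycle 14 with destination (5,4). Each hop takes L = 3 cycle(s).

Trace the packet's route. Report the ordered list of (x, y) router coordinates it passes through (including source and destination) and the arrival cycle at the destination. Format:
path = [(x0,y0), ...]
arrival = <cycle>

src (4,1)  cyc=14
E→(5,1)  cyc=17
N→(5,2)  cyc=20
N→(5,3)  cyc=23
N→(5,4)  cyc=26

path = [(4,1), (5,1), (5,2), (5,3), (5,4)]
arrival = 26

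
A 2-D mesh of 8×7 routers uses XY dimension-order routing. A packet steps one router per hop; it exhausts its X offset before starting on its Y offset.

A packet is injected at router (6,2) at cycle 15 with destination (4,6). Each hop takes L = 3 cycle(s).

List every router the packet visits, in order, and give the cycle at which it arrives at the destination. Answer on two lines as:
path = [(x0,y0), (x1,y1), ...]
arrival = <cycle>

path = [(6,2), (5,2), (4,2), (4,3), (4,4), (4,5), (4,6)]
arrival = 33

t=15: at (6,2)
t=18: at (5,2) after W
t=21: at (4,2) after W
t=24: at (4,3) after N
t=27: at (4,4) after N
t=30: at (4,5) after N
t=33: at (4,6) after N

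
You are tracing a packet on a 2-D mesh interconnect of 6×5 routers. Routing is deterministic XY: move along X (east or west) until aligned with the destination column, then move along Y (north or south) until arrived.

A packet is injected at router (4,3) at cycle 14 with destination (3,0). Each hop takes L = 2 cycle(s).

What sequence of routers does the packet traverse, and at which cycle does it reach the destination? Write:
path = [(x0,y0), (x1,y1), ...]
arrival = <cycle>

path = [(4,3), (3,3), (3,2), (3,1), (3,0)]
arrival = 22

  0. router=(4,3) cycle=14 (inject)
  1. router=(3,3) cycle=16 dir=W
  2. router=(3,2) cycle=18 dir=S
  3. router=(3,1) cycle=20 dir=S
  4. router=(3,0) cycle=22 dir=S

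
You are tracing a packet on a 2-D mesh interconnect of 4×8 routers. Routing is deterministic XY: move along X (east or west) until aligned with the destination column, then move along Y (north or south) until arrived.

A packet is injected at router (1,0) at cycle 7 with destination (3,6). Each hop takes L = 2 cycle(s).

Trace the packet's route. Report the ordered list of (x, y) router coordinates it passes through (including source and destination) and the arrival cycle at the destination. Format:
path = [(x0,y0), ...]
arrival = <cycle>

path = [(1,0), (2,0), (3,0), (3,1), (3,2), (3,3), (3,4), (3,5), (3,6)]
arrival = 23

src (1,0)  cyc=7
E→(2,0)  cyc=9
E→(3,0)  cyc=11
N→(3,1)  cyc=13
N→(3,2)  cyc=15
N→(3,3)  cyc=17
N→(3,4)  cyc=19
N→(3,5)  cyc=21
N→(3,6)  cyc=23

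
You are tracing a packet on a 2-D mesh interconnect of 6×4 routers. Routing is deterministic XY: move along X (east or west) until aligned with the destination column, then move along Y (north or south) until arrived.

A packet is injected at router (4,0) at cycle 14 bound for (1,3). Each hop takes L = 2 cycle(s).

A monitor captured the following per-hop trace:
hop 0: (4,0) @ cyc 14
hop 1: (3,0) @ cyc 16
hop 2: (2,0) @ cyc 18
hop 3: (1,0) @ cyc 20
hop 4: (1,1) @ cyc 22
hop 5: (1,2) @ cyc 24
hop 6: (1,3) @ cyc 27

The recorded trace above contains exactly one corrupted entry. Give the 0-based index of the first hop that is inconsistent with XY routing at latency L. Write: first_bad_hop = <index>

first_bad_hop = 6

[1] (-1,+0) / 2c ⇒ ok
[2] (-1,+0) / 2c ⇒ ok
[3] (-1,+0) / 2c ⇒ ok
[4] (+0,+1) / 2c ⇒ ok
[5] (+0,+1) / 2c ⇒ ok
[6] (+0,+1) / 3c ⇒ BAD: Δcyc=3≠L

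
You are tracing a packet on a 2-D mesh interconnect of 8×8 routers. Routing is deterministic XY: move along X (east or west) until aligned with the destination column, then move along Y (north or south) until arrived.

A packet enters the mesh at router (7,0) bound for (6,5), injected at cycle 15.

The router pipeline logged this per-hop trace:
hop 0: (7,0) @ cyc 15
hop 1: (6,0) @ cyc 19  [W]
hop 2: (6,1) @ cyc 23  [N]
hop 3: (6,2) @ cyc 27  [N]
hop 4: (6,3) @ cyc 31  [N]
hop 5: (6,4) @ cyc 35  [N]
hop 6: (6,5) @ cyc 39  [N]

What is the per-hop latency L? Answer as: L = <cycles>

Between hops 0 and 1 the cycle counter advances 19 − 15 = 4.
One hop costs L cycles, so L = 4.

L = 4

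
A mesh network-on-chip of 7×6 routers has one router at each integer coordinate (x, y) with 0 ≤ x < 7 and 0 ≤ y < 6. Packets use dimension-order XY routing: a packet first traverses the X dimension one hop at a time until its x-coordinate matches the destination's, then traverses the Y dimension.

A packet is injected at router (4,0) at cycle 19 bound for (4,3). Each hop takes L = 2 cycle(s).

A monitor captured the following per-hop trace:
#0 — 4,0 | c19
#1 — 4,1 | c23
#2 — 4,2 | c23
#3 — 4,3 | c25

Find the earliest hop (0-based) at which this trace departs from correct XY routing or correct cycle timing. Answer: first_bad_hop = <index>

hop 1: step (+0,+1), +4 cyc — BAD: Δcyc=4≠L

first_bad_hop = 1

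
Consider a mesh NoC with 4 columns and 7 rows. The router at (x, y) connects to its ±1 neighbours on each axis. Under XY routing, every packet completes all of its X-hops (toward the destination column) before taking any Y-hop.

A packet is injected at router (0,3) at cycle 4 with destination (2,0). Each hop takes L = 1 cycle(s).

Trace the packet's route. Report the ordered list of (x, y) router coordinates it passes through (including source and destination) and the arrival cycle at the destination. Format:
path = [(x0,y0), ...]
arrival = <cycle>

path = [(0,3), (1,3), (2,3), (2,2), (2,1), (2,0)]
arrival = 9

hop 0: (0,3) @ cyc 4
hop 1: (1,3) @ cyc 5  [E]
hop 2: (2,3) @ cyc 6  [E]
hop 3: (2,2) @ cyc 7  [S]
hop 4: (2,1) @ cyc 8  [S]
hop 5: (2,0) @ cyc 9  [S]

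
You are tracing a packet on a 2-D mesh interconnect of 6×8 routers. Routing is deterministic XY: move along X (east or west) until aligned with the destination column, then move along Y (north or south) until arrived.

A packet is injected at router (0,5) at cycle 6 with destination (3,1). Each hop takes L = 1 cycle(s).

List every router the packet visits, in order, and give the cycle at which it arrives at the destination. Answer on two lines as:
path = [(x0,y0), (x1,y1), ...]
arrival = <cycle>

src (0,5)  cyc=6
E→(1,5)  cyc=7
E→(2,5)  cyc=8
E→(3,5)  cyc=9
S→(3,4)  cyc=10
S→(3,3)  cyc=11
S→(3,2)  cyc=12
S→(3,1)  cyc=13

path = [(0,5), (1,5), (2,5), (3,5), (3,4), (3,3), (3,2), (3,1)]
arrival = 13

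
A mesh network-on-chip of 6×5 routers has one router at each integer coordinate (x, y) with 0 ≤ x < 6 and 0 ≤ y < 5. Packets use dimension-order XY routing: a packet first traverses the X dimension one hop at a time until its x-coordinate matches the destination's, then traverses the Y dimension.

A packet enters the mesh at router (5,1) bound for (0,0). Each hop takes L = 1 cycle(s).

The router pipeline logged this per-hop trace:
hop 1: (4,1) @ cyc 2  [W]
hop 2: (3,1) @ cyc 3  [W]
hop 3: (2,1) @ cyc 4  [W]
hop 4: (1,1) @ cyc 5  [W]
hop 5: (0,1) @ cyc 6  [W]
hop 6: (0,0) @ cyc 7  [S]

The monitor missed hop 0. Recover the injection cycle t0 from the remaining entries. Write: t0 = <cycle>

At hop 1 the cycle is 2; in general cyc_k = t0 + kL.
So t0 = 2 − 1·1 = 1.

t0 = 1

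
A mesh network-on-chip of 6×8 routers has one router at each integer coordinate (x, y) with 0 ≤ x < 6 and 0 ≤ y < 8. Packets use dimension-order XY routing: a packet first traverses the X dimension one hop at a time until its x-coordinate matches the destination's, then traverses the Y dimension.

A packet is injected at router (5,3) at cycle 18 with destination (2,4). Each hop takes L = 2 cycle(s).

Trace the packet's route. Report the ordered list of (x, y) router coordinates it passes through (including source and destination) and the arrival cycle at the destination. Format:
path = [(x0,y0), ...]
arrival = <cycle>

src (5,3)  cyc=18
W→(4,3)  cyc=20
W→(3,3)  cyc=22
W→(2,3)  cyc=24
N→(2,4)  cyc=26

path = [(5,3), (4,3), (3,3), (2,3), (2,4)]
arrival = 26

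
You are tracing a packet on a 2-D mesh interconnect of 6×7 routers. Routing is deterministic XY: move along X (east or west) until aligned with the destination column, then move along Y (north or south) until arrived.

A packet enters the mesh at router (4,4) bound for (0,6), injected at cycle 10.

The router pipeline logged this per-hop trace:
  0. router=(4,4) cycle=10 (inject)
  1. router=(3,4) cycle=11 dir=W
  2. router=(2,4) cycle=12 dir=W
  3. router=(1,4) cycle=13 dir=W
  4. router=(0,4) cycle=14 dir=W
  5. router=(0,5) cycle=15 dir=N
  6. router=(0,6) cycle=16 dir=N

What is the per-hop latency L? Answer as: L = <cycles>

Δcyc across hop 0→1: 11 − 10 = 1.
That increment is L by definition: L = 1.

L = 1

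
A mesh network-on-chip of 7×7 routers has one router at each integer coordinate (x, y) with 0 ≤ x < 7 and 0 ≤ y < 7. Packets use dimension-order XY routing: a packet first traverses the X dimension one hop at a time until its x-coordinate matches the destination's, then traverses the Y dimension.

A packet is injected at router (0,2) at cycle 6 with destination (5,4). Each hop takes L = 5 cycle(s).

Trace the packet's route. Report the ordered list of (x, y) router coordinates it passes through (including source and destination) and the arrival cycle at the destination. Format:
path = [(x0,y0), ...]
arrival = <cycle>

path = [(0,2), (1,2), (2,2), (3,2), (4,2), (5,2), (5,3), (5,4)]
arrival = 41

[0] x=0 y=2 t=6
[1] x=1 y=2 t=11 →E
[2] x=2 y=2 t=16 →E
[3] x=3 y=2 t=21 →E
[4] x=4 y=2 t=26 →E
[5] x=5 y=2 t=31 →E
[6] x=5 y=3 t=36 →N
[7] x=5 y=4 t=41 →N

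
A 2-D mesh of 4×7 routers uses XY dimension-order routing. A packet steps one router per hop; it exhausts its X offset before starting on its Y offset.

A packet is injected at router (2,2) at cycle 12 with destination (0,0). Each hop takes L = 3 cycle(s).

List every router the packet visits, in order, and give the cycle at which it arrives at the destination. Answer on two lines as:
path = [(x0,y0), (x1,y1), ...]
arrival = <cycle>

path = [(2,2), (1,2), (0,2), (0,1), (0,0)]
arrival = 24

hop 0: (2,2) @ cyc 12
hop 1: (1,2) @ cyc 15  [W]
hop 2: (0,2) @ cyc 18  [W]
hop 3: (0,1) @ cyc 21  [S]
hop 4: (0,0) @ cyc 24  [S]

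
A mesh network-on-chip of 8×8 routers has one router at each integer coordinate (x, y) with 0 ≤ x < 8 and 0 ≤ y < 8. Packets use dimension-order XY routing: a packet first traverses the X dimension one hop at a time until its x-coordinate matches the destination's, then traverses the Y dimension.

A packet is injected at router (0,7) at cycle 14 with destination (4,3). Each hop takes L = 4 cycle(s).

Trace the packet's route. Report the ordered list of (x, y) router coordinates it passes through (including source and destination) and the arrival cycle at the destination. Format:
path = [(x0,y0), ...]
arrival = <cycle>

t=14: at (0,7)
t=18: at (1,7) after E
t=22: at (2,7) after E
t=26: at (3,7) after E
t=30: at (4,7) after E
t=34: at (4,6) after S
t=38: at (4,5) after S
t=42: at (4,4) after S
t=46: at (4,3) after S

path = [(0,7), (1,7), (2,7), (3,7), (4,7), (4,6), (4,5), (4,4), (4,3)]
arrival = 46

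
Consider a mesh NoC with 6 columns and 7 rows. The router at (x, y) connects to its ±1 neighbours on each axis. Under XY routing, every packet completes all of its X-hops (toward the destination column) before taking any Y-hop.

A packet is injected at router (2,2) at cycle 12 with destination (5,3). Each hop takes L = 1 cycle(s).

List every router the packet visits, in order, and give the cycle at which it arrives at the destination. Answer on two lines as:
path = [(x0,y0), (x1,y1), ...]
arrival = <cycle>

path = [(2,2), (3,2), (4,2), (5,2), (5,3)]
arrival = 16

  0. router=(2,2) cycle=12 (inject)
  1. router=(3,2) cycle=13 dir=E
  2. router=(4,2) cycle=14 dir=E
  3. router=(5,2) cycle=15 dir=E
  4. router=(5,3) cycle=16 dir=N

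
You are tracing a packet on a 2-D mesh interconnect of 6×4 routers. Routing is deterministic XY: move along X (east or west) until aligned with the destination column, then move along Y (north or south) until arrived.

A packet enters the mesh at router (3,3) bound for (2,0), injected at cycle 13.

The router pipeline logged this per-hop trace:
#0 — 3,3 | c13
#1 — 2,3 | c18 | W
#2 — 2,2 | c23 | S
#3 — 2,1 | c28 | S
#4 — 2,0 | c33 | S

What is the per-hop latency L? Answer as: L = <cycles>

Between hops 0 and 1 the cycle counter advances 18 − 13 = 5.
Each hop adds L, hence L = 5.

L = 5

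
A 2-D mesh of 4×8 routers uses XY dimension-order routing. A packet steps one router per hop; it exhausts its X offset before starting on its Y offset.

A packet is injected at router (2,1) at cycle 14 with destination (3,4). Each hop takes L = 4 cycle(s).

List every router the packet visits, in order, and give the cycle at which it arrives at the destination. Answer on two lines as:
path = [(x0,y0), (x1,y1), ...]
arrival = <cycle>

  0. router=(2,1) cycle=14 (inject)
  1. router=(3,1) cycle=18 dir=E
  2. router=(3,2) cycle=22 dir=N
  3. router=(3,3) cycle=26 dir=N
  4. router=(3,4) cycle=30 dir=N

path = [(2,1), (3,1), (3,2), (3,3), (3,4)]
arrival = 30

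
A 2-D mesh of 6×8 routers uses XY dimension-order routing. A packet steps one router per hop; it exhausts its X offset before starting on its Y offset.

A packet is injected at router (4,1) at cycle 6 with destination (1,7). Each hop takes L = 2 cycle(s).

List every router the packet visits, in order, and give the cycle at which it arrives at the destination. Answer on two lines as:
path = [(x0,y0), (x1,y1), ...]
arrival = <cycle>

path = [(4,1), (3,1), (2,1), (1,1), (1,2), (1,3), (1,4), (1,5), (1,6), (1,7)]
arrival = 24

#0 — 4,1 | c6
#1 — 3,1 | c8 | W
#2 — 2,1 | c10 | W
#3 — 1,1 | c12 | W
#4 — 1,2 | c14 | N
#5 — 1,3 | c16 | N
#6 — 1,4 | c18 | N
#7 — 1,5 | c20 | N
#8 — 1,6 | c22 | N
#9 — 1,7 | c24 | N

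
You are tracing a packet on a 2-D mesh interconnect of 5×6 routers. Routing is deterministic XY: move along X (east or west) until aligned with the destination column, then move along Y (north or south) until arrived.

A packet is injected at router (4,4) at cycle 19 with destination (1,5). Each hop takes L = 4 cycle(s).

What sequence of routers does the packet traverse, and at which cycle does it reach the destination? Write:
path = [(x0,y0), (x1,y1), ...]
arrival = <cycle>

src (4,4)  cyc=19
W→(3,4)  cyc=23
W→(2,4)  cyc=27
W→(1,4)  cyc=31
N→(1,5)  cyc=35

path = [(4,4), (3,4), (2,4), (1,4), (1,5)]
arrival = 35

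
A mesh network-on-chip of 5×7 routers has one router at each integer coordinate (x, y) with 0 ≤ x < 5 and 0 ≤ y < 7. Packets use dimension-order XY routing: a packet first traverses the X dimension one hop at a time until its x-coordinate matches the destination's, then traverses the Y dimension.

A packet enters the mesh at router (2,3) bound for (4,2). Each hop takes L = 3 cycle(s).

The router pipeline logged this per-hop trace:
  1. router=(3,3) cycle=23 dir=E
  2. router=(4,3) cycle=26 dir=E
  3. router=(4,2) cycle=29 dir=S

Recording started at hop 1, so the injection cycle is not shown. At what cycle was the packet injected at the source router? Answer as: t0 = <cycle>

t0 = 20

At hop 1 the cycle is 23; in general cyc_k = t0 + kL.
So t0 = 23 − 1·3 = 20.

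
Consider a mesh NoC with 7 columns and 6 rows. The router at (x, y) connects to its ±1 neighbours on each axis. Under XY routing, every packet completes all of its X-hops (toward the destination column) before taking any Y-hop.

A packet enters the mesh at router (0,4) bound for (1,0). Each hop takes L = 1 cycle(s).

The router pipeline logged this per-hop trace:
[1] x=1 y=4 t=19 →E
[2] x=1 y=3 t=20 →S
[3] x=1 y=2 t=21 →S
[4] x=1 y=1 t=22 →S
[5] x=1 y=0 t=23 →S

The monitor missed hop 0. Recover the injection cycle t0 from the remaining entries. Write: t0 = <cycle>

t0 = 18

Hop 1 reached at cycle 19; hop k is at t0 + k·L.
Therefore t0 = 19 − L = 18.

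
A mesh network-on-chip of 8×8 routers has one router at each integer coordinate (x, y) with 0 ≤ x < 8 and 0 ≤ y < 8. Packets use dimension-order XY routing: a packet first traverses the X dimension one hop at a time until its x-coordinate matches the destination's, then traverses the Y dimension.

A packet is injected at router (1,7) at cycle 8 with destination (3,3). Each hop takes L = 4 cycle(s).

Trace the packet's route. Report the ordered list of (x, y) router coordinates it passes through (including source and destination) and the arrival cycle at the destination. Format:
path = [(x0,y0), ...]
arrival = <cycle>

path = [(1,7), (2,7), (3,7), (3,6), (3,5), (3,4), (3,3)]
arrival = 32

  0. router=(1,7) cycle=8 (inject)
  1. router=(2,7) cycle=12 dir=E
  2. router=(3,7) cycle=16 dir=E
  3. router=(3,6) cycle=20 dir=S
  4. router=(3,5) cycle=24 dir=S
  5. router=(3,4) cycle=28 dir=S
  6. router=(3,3) cycle=32 dir=S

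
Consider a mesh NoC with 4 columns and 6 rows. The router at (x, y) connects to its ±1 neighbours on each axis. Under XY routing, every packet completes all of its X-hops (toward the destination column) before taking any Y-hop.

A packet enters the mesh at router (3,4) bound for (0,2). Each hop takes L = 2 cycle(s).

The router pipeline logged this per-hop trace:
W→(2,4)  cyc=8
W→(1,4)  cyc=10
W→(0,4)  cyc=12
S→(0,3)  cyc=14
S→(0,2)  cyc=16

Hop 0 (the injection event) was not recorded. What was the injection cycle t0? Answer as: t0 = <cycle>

t0 = 6

At hop 1 the cycle is 8; in general cyc_k = t0 + kL.
Subtract one hop: t0 = 8 − 2 = 6.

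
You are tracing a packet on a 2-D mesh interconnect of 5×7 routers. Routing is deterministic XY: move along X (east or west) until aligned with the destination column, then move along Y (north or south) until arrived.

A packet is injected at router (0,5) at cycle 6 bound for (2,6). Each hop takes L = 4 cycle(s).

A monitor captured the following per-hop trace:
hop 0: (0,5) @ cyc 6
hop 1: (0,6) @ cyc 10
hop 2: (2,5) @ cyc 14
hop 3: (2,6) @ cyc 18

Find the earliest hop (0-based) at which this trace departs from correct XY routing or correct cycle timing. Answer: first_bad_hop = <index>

hop 1: step (+0,+1), +4 cyc — BAD: Y-move but x=0≠2

first_bad_hop = 1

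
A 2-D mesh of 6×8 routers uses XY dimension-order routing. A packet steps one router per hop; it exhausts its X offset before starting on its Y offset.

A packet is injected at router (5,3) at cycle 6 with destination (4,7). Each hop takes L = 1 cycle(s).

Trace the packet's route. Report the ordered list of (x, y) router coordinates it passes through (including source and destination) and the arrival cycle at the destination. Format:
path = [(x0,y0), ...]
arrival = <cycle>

  0. router=(5,3) cycle=6 (inject)
  1. router=(4,3) cycle=7 dir=W
  2. router=(4,4) cycle=8 dir=N
  3. router=(4,5) cycle=9 dir=N
  4. router=(4,6) cycle=10 dir=N
  5. router=(4,7) cycle=11 dir=N

path = [(5,3), (4,3), (4,4), (4,5), (4,6), (4,7)]
arrival = 11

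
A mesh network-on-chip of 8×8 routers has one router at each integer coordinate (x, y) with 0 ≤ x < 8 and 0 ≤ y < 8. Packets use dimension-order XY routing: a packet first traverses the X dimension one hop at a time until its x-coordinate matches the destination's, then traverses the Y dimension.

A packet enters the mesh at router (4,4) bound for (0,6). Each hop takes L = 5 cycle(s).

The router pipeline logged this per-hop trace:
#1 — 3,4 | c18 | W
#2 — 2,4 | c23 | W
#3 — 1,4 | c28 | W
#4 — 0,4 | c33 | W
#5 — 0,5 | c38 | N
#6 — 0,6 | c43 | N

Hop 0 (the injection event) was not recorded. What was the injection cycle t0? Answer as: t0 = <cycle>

Hop 1 reached at cycle 18; hop k is at t0 + k·L.
So t0 = 18 − 1·5 = 13.

t0 = 13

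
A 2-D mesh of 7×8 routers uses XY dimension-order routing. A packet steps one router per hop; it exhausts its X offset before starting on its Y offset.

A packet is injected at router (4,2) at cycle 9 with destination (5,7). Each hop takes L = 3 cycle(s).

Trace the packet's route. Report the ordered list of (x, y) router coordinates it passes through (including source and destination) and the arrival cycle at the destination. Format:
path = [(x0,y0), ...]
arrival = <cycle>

#0 — 4,2 | c9
#1 — 5,2 | c12 | E
#2 — 5,3 | c15 | N
#3 — 5,4 | c18 | N
#4 — 5,5 | c21 | N
#5 — 5,6 | c24 | N
#6 — 5,7 | c27 | N

path = [(4,2), (5,2), (5,3), (5,4), (5,5), (5,6), (5,7)]
arrival = 27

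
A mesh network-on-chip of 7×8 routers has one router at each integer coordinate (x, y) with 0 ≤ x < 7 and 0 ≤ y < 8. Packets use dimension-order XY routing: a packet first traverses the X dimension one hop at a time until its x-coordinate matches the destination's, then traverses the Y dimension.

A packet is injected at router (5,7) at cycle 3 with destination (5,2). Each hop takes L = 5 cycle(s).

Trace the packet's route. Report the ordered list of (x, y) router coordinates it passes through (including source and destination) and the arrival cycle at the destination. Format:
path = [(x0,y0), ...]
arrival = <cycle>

path = [(5,7), (5,6), (5,5), (5,4), (5,3), (5,2)]
arrival = 28

src (5,7)  cyc=3
S→(5,6)  cyc=8
S→(5,5)  cyc=13
S→(5,4)  cyc=18
S→(5,3)  cyc=23
S→(5,2)  cyc=28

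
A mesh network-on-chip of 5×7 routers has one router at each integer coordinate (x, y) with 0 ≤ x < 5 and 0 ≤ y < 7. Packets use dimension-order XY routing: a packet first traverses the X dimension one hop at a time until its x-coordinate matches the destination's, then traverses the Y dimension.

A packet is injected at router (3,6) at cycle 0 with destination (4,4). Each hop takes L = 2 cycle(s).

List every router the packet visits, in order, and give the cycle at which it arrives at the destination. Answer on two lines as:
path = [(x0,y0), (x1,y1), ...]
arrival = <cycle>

path = [(3,6), (4,6), (4,5), (4,4)]
arrival = 6

#0 — 3,6 | c0
#1 — 4,6 | c2 | E
#2 — 4,5 | c4 | S
#3 — 4,4 | c6 | S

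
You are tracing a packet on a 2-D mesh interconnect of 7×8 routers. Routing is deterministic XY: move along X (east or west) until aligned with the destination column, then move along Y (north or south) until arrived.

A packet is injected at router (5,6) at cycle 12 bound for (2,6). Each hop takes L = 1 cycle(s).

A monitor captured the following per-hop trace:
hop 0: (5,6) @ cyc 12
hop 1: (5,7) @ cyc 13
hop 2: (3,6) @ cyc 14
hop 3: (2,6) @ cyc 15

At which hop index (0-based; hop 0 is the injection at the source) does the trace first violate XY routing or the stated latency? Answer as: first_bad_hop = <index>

first_bad_hop = 1

[1] (+0,+1) / 1c ⇒ BAD: Y-move but x=5≠2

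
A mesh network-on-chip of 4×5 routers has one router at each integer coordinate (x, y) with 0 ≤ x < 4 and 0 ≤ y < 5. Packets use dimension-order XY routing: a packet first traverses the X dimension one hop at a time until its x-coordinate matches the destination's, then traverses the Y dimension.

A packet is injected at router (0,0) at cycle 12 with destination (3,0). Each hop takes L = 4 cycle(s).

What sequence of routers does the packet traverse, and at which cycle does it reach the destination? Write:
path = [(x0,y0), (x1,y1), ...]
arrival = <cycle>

path = [(0,0), (1,0), (2,0), (3,0)]
arrival = 24

t=12: at (0,0)
t=16: at (1,0) after E
t=20: at (2,0) after E
t=24: at (3,0) after E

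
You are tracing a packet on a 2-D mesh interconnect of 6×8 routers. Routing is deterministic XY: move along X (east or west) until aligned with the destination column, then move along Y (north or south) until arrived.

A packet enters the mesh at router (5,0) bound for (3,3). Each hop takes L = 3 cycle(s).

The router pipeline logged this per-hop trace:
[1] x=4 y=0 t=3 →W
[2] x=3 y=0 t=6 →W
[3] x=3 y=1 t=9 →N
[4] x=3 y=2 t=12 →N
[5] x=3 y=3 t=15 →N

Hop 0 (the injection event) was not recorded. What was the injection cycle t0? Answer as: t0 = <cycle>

t0 = 0

cyc[1] = 3 and cyc[k] = t0 + k·L for every k.
So t0 = 3 − 1·3 = 0.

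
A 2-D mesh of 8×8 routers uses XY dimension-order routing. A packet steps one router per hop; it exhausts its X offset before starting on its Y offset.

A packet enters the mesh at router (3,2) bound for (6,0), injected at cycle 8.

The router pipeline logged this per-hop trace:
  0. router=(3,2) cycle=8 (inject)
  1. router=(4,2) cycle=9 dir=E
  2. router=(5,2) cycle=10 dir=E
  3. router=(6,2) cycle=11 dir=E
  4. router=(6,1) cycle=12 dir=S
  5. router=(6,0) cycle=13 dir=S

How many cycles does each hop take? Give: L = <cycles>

L = 1

Between hops 0 and 1 the cycle counter advances 9 − 8 = 1.
That increment is L by definition: L = 1.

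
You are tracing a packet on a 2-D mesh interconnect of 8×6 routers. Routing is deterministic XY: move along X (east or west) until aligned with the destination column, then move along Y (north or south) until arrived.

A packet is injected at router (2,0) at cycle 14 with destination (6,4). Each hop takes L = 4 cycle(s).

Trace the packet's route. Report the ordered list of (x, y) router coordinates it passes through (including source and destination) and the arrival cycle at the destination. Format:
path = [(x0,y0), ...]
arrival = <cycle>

#0 — 2,0 | c14
#1 — 3,0 | c18 | E
#2 — 4,0 | c22 | E
#3 — 5,0 | c26 | E
#4 — 6,0 | c30 | E
#5 — 6,1 | c34 | N
#6 — 6,2 | c38 | N
#7 — 6,3 | c42 | N
#8 — 6,4 | c46 | N

path = [(2,0), (3,0), (4,0), (5,0), (6,0), (6,1), (6,2), (6,3), (6,4)]
arrival = 46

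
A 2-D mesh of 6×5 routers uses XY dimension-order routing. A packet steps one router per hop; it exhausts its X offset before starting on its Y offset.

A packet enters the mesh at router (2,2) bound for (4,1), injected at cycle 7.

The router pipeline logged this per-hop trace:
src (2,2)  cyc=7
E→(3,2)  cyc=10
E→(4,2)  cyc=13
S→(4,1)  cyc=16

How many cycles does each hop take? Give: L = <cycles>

cyc[1] − cyc[0] = 10 − 7 = 3.
One hop costs L cycles, so L = 3.

L = 3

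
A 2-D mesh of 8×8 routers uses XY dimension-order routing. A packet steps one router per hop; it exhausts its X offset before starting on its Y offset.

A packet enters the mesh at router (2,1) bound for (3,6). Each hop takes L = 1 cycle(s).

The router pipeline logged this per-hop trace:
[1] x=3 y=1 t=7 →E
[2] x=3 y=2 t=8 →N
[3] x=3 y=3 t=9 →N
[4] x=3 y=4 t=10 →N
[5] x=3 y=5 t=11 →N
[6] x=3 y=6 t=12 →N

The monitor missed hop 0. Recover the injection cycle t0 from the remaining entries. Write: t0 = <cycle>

At hop 1 the cycle is 7; in general cyc_k = t0 + kL.
Subtract one hop: t0 = 7 − 1 = 6.

t0 = 6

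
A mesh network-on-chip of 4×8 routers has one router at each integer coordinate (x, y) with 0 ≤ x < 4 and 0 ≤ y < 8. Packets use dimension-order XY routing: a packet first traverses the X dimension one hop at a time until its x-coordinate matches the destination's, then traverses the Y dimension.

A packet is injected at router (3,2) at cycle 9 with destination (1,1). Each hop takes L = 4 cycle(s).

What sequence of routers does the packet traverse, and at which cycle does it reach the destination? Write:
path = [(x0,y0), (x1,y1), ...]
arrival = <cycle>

hop 0: (3,2) @ cyc 9
hop 1: (2,2) @ cyc 13  [W]
hop 2: (1,2) @ cyc 17  [W]
hop 3: (1,1) @ cyc 21  [S]

path = [(3,2), (2,2), (1,2), (1,1)]
arrival = 21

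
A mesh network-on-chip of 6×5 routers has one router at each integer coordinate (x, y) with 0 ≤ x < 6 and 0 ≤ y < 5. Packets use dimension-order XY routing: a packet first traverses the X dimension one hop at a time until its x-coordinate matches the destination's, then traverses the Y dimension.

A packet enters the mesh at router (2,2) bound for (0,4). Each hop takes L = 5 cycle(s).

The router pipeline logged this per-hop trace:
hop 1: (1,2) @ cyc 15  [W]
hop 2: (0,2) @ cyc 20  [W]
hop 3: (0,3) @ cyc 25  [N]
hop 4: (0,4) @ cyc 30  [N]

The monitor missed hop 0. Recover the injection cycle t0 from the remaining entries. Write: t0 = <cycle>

The first recorded entry is hop 1 at cycle 15.
Subtract one hop: t0 = 15 − 5 = 10.

t0 = 10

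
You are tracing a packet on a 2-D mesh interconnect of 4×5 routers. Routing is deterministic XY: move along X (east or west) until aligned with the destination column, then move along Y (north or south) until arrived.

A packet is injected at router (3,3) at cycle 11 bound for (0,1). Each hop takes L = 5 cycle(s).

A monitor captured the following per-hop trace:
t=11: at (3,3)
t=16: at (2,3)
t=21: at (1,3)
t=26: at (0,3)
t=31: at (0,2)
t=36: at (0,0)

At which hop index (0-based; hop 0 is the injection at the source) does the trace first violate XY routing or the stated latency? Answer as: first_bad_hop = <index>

hop 1: step (-1,+0), +5 cyc — ok
hop 2: step (-1,+0), +5 cyc — ok
hop 3: step (-1,+0), +5 cyc — ok
hop 4: step (+0,-1), +5 cyc — ok
hop 5: step (+0,-2), +5 cyc — BAD: non-unit step

first_bad_hop = 5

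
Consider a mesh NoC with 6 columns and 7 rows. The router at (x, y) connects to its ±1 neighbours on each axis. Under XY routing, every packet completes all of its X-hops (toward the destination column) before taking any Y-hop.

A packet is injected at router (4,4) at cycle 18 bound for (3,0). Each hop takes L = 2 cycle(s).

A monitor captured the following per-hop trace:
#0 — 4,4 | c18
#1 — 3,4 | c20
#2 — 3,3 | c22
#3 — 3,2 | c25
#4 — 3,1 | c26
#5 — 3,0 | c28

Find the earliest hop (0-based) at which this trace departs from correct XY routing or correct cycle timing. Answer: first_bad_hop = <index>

first_bad_hop = 3

  1: Δx=-1 Δy=+0 Δt=2 [ok]
  2: Δx=+0 Δy=-1 Δt=2 [ok]
  3: Δx=+0 Δy=-1 Δt=3 [BAD: Δcyc=3≠L]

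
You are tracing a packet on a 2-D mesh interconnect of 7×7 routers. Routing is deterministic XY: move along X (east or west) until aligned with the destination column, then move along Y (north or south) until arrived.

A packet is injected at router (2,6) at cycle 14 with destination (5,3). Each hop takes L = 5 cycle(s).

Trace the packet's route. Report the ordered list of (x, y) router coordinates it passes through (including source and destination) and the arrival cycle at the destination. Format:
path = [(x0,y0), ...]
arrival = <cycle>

t=14: at (2,6)
t=19: at (3,6) after E
t=24: at (4,6) after E
t=29: at (5,6) after E
t=34: at (5,5) after S
t=39: at (5,4) after S
t=44: at (5,3) after S

path = [(2,6), (3,6), (4,6), (5,6), (5,5), (5,4), (5,3)]
arrival = 44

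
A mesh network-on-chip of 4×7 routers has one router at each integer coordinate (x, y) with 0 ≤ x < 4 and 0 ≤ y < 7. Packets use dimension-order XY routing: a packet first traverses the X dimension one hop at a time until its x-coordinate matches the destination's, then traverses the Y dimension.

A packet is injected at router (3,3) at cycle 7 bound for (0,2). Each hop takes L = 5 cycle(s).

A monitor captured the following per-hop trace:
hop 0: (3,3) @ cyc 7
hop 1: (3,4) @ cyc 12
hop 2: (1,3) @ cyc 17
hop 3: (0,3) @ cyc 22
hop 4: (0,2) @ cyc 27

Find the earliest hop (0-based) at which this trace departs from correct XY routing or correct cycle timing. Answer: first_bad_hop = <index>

first_bad_hop = 1

[1] (+0,+1) / 5c ⇒ BAD: Y-move but x=3≠0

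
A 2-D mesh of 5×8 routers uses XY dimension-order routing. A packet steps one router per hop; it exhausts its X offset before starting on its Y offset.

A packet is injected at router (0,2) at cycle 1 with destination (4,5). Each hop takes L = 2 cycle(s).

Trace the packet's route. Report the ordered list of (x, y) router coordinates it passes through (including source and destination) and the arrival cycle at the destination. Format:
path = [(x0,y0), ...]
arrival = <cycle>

path = [(0,2), (1,2), (2,2), (3,2), (4,2), (4,3), (4,4), (4,5)]
arrival = 15

[0] x=0 y=2 t=1
[1] x=1 y=2 t=3 →E
[2] x=2 y=2 t=5 →E
[3] x=3 y=2 t=7 →E
[4] x=4 y=2 t=9 →E
[5] x=4 y=3 t=11 →N
[6] x=4 y=4 t=13 →N
[7] x=4 y=5 t=15 →N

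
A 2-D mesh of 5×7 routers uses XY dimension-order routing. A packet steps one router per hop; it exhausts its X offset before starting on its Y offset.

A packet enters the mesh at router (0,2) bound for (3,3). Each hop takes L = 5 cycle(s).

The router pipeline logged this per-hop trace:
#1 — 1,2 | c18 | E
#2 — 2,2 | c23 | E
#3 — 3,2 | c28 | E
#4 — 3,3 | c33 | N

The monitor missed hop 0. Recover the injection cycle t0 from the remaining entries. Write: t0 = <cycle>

cyc[1] = 18 and cyc[k] = t0 + k·L for every k.
Therefore t0 = 18 − L = 13.

t0 = 13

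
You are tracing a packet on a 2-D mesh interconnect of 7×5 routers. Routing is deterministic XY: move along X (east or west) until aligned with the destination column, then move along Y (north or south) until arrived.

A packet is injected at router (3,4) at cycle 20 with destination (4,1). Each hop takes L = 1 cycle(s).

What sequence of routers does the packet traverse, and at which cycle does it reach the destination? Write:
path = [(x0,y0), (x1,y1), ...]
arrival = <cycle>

path = [(3,4), (4,4), (4,3), (4,2), (4,1)]
arrival = 24

hop 0: (3,4) @ cyc 20
hop 1: (4,4) @ cyc 21  [E]
hop 2: (4,3) @ cyc 22  [S]
hop 3: (4,2) @ cyc 23  [S]
hop 4: (4,1) @ cyc 24  [S]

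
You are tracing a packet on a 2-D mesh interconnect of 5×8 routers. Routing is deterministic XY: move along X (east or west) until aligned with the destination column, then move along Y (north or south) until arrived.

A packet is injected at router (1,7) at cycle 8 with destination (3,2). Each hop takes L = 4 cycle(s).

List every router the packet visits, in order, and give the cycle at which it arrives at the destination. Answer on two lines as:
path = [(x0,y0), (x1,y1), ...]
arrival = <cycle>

  0. router=(1,7) cycle=8 (inject)
  1. router=(2,7) cycle=12 dir=E
  2. router=(3,7) cycle=16 dir=E
  3. router=(3,6) cycle=20 dir=S
  4. router=(3,5) cycle=24 dir=S
  5. router=(3,4) cycle=28 dir=S
  6. router=(3,3) cycle=32 dir=S
  7. router=(3,2) cycle=36 dir=S

path = [(1,7), (2,7), (3,7), (3,6), (3,5), (3,4), (3,3), (3,2)]
arrival = 36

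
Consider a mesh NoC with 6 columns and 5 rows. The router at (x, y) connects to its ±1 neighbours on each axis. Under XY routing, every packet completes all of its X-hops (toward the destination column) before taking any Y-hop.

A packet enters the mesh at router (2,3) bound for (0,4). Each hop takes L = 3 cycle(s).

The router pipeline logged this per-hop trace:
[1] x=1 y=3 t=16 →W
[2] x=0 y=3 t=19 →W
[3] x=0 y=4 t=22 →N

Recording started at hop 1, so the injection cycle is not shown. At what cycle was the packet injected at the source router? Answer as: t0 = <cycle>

t0 = 13

Hop 1 reached at cycle 16; hop k is at t0 + k·L.
Therefore t0 = 16 − L = 13.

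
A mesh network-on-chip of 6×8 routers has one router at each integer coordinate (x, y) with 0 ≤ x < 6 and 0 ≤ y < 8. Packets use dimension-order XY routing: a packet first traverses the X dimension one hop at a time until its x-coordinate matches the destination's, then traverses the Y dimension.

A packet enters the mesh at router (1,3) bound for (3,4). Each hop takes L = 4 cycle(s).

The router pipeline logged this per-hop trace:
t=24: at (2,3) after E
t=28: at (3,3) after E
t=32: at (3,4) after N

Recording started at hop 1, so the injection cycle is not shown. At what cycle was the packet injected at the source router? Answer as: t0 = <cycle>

t0 = 20

At hop 1 the cycle is 24; in general cyc_k = t0 + kL.
Therefore t0 = 24 − L = 20.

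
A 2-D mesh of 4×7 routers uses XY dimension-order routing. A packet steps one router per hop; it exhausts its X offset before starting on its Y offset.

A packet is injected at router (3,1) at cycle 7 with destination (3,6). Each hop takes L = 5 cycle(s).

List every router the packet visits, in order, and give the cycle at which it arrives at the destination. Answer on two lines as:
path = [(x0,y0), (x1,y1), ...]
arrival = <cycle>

path = [(3,1), (3,2), (3,3), (3,4), (3,5), (3,6)]
arrival = 32

src (3,1)  cyc=7
N→(3,2)  cyc=12
N→(3,3)  cyc=17
N→(3,4)  cyc=22
N→(3,5)  cyc=27
N→(3,6)  cyc=32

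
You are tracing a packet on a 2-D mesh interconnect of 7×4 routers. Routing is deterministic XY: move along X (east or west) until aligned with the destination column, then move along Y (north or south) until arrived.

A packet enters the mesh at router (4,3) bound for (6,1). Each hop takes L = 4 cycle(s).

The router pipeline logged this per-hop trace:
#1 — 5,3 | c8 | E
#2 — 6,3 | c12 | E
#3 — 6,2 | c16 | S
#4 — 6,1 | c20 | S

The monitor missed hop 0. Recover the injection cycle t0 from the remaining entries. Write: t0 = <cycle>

t0 = 4

Hop 1 reached at cycle 8; hop k is at t0 + k·L.
So t0 = 8 − 1·4 = 4.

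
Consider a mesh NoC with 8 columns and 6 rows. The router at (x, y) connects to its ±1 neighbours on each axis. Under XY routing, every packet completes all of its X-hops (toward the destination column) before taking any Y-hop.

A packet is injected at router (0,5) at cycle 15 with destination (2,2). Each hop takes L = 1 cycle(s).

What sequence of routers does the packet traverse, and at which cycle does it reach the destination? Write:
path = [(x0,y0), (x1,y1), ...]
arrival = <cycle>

path = [(0,5), (1,5), (2,5), (2,4), (2,3), (2,2)]
arrival = 20

t=15: at (0,5)
t=16: at (1,5) after E
t=17: at (2,5) after E
t=18: at (2,4) after S
t=19: at (2,3) after S
t=20: at (2,2) after S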